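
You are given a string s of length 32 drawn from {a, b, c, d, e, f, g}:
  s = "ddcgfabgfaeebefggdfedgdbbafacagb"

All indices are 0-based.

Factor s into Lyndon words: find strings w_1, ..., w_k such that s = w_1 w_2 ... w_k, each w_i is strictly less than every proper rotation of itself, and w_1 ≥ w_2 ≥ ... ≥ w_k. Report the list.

["d", "d", "cgf", "abgfaeebefggdfedgdbbafacagb"]

emit factor 1: 'd' (i=0, period=1)
emit factor 2: 'd' (i=1, period=1)
emit factor 3: 'cgf' (i=2, period=3)
emit factor 4: 'abgfaeebefggdfedgdbbafacagb' (i=5, period=27)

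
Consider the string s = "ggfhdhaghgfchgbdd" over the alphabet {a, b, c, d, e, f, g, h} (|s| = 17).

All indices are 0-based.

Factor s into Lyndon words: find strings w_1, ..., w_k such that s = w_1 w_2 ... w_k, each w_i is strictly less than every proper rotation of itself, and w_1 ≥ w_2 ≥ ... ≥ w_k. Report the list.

emit factor 1: 'g' (i=0, period=1)
emit factor 2: 'g' (i=1, period=1)
emit factor 3: 'fh' (i=2, period=2)
emit factor 4: 'dh' (i=4, period=2)
emit factor 5: 'aghgfchgbdd' (i=6, period=11)

["g", "g", "fh", "dh", "aghgfchgbdd"]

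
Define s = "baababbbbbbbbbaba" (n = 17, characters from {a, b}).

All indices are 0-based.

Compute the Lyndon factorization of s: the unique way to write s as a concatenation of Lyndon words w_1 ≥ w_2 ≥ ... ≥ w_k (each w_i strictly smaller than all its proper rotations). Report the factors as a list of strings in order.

["b", "aababbbbbbbbbab", "a"]

emit factor 1: 'b' (i=0, period=1)
emit factor 2: 'aababbbbbbbbbab' (i=1, period=15)
emit factor 3: 'a' (i=16, period=1)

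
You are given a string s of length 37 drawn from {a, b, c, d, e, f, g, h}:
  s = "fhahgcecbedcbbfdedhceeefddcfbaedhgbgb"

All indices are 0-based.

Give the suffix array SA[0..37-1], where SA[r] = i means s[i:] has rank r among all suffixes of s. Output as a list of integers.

[29, 2, 36, 28, 12, 8, 13, 34, 11, 7, 5, 19, 26, 10, 25, 24, 15, 17, 31, 6, 9, 16, 30, 20, 21, 22, 27, 23, 14, 0, 35, 33, 4, 1, 18, 32, 3]

sorted suffixes:
  #0 SA[0]=29  'aedhgbgb'
  #1 SA[1]=2  'ahgcecbedcbbfdedhceeefddcfbaedhgbgb'
  #2 SA[2]=36  'b'
  #3 SA[3]=28  'baedhgbgb'
  #4 SA[4]=12  'bbfdedhceeefddcfbaedhgbgb'
  #5 SA[5]=8  'bedcbbfdedhceeefddcfbaedhgbgb'
  #6 SA[6]=13  'bfdedhceeefddcfbaedhgbgb'
  #7 SA[7]=34  'bgb'
  #8 SA[8]=11  'cbbfdedhceeefddcfbaedhgbgb'
  #9 SA[9]=7  'cbedcbbfdedhceeefddcfbaedhgbgb'
  #10 SA[10]=5  'cecbedcbbfdedhceeefddcfbaedhgbgb'
  #11 SA[11]=19  'ceeefddcfbaedhgbgb'
  #12 SA[12]=26  'cfbaedhgbgb'
  #13 SA[13]=10  'dcbbfdedhceeefddcfbaedhgbgb'
  #14 SA[14]=25  'dcfbaedhgbgb'
  #15 SA[15]=24  'ddcfbaedhgbgb'
  #16 SA[16]=15  'dedhceeefddcfbaedhgbgb'
  #17 SA[17]=17  'dhceeefddcfbaedhgbgb'
  #18 SA[18]=31  'dhgbgb'
  #19 SA[19]=6  'ecbedcbbfdedhceeefddcfbaedhgbgb'
  #20 SA[20]=9  'edcbbfdedhceeefddcfbaedhgbgb'
  #21 SA[21]=16  'edhceeefddcfbaedhgbgb'
  #22 SA[22]=30  'edhgbgb'
  #23 SA[23]=20  'eeefddcfbaedhgbgb'
  #24 SA[24]=21  'eefddcfbaedhgbgb'
  #25 SA[25]=22  'efddcfbaedhgbgb'
  #26 SA[26]=27  'fbaedhgbgb'
  #27 SA[27]=23  'fddcfbaedhgbgb'
  #28 SA[28]=14  'fdedhceeefddcfbaedhgbgb'
  #29 SA[29]=0  'fhahgcecbedcbbfdedhceeefddcfbaedhgbgb'
  #30 SA[30]=35  'gb'
  #31 SA[31]=33  'gbgb'
  #32 SA[32]=4  'gcecbedcbbfdedhceeefddcfbaedhgbgb'
  #33 SA[33]=1  'hahgcecbedcbbfdedhceeefddcfbaedhgbgb'
  #34 SA[34]=18  'hceeefddcfbaedhgbgb'
  #35 SA[35]=32  'hgbgb'
  #36 SA[36]=3  'hgcecbedcbbfdedhceeefddcfbaedhgbgb'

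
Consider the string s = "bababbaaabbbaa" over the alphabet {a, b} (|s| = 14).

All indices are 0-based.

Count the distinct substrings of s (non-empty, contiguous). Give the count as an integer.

79

sorted suffixes:
  #0 SA[0]=13  'a'
  #1 SA[1]=12  'aa'
  #2 SA[2]=6  'aaabbbaa'
  #3 SA[3]=7  'aabbbaa'
  #4 SA[4]=1  'ababbaaabbbaa'
  #5 SA[5]=3  'abbaaabbbaa'
  #6 SA[6]=8  'abbbaa'
  #7 SA[7]=11  'baa'
  #8 SA[8]=5  'baaabbbaa'
  #9 SA[9]=0  'bababbaaabbbaa'
  #10 SA[10]=2  'babbaaabbbaa'
  #11 SA[11]=10  'bbaa'
  #12 SA[12]=4  'bbaaabbbaa'
  #13 SA[13]=9  'bbbaa'

SA = [13, 12, 6, 7, 1, 3, 8, 11, 5, 0, 2, 10, 4, 9]
rank  pair      lcp
   1  s[13:],s[12:]  1  'a'
   2  s[12:],s[6:]  2  'aa'
   3  s[6:],s[7:]  2  'aa'
   4  s[7:],s[1:]  1  'a'
   5  s[1:],s[3:]  2  'ab'
   6  s[3:],s[8:]  3  'abb'
   7  s[8:],s[11:]  0  ''
   8  s[11:],s[5:]  3  'baa'
   9  s[5:],s[0:]  2  'ba'
  10  s[0:],s[2:]  3  'bab'
  11  s[2:],s[10:]  1  'b'
  12  s[10:],s[4:]  4  'bbaa'
  13  s[4:],s[9:]  2  'bb'

n(n+1)/2 = 14·15/2 = 105
Σ LCP = 0 + 1 + 2 + 2 + 1 + 2 + 3 + 0 + 3 + 2 + 3 + 1 + 4 + 2 = 26
distinct = 105 − 26 = 79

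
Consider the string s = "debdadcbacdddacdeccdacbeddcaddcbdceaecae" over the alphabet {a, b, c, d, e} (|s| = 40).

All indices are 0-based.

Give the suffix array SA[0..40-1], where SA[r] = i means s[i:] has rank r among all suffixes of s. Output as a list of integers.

sorted suffixes:
  #0 SA[0]=20  'acbeddcaddcbdceaecae'
  #1 SA[1]=8  'acdddacdeccdacbeddcaddcbdceaecae'
  #2 SA[2]=13  'acdeccdacbeddcaddcbdceaecae'
  #3 SA[3]=4  'adcbacdddacdeccdacbeddcaddcbdceaecae'
  #4 SA[4]=27  'addcbdceaecae'
  #5 SA[5]=38  'ae'
  #6 SA[6]=35  'aecae'
  #7 SA[7]=7  'bacdddacdeccdacbeddcaddcbdceaecae'
  #8 SA[8]=2  'bdadcbacdddacdeccdacbeddcaddcbdceaecae'
  #9 SA[9]=31  'bdceaecae'
  #10 SA[10]=22  'beddcaddcbdceaecae'
  #11 SA[11]=26  'caddcbdceaecae'
  #12 SA[12]=37  'cae'
  #13 SA[13]=6  'cbacdddacdeccdacbeddcaddcbdceaecae'
  #14 SA[14]=30  'cbdceaecae'
  #15 SA[15]=21  'cbeddcaddcbdceaecae'
  #16 SA[16]=17  'ccdacbeddcaddcbdceaecae'
  #17 SA[17]=18  'cdacbeddcaddcbdceaecae'
  #18 SA[18]=9  'cdddacdeccdacbeddcaddcbdceaecae'
  #19 SA[19]=14  'cdeccdacbeddcaddcbdceaecae'
  #20 SA[20]=33  'ceaecae'
  #21 SA[21]=19  'dacbeddcaddcbdceaecae'
  #22 SA[22]=12  'dacdeccdacbeddcaddcbdceaecae'
  #23 SA[23]=3  'dadcbacdddacdeccdacbeddcaddcbdceaecae'
  #24 SA[24]=25  'dcaddcbdceaecae'
  #25 SA[25]=5  'dcbacdddacdeccdacbeddcaddcbdceaecae'
  #26 SA[26]=29  'dcbdceaecae'
  #27 SA[27]=32  'dceaecae'
  #28 SA[28]=11  'ddacdeccdacbeddcaddcbdceaecae'
  #29 SA[29]=24  'ddcaddcbdceaecae'
  #30 SA[30]=28  'ddcbdceaecae'
  #31 SA[31]=10  'dddacdeccdacbeddcaddcbdceaecae'
  #32 SA[32]=0  'debdadcbacdddacdeccdacbeddcaddcbdceaecae'
  #33 SA[33]=15  'deccdacbeddcaddcbdceaecae'
  #34 SA[34]=39  'e'
  #35 SA[35]=34  'eaecae'
  #36 SA[36]=1  'ebdadcbacdddacdeccdacbeddcaddcbdceaecae'
  #37 SA[37]=36  'ecae'
  #38 SA[38]=16  'eccdacbeddcaddcbdceaecae'
  #39 SA[39]=23  'eddcaddcbdceaecae'

[20, 8, 13, 4, 27, 38, 35, 7, 2, 31, 22, 26, 37, 6, 30, 21, 17, 18, 9, 14, 33, 19, 12, 3, 25, 5, 29, 32, 11, 24, 28, 10, 0, 15, 39, 34, 1, 36, 16, 23]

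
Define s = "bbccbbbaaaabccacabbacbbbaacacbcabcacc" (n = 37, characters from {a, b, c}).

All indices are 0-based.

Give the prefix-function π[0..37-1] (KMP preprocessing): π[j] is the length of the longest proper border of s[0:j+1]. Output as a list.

π[0] = 0
j=1 s[j]='b': π[1]=1 (border 'b')
j=2 s[j]='c': k: 1→0; π[2]=0 (border '')
j=3 s[j]='c': π[3]=0 (border '')
j=4 s[j]='b': π[4]=1 (border 'b')
j=5 s[j]='b': π[5]=2 (border 'bb')
j=6 s[j]='b': k: 2→1; π[6]=2 (border 'bb')
j=7 s[j]='a': k: 2→1→0; π[7]=0 (border '')
j=8 s[j]='a': π[8]=0 (border '')
j=9 s[j]='a': π[9]=0 (border '')
j=10 s[j]='a': π[10]=0 (border '')
j=11 s[j]='b': π[11]=1 (border 'b')
j=12 s[j]='c': k: 1→0; π[12]=0 (border '')
j=13 s[j]='c': π[13]=0 (border '')
j=14 s[j]='a': π[14]=0 (border '')
j=15 s[j]='c': π[15]=0 (border '')
j=16 s[j]='a': π[16]=0 (border '')
j=17 s[j]='b': π[17]=1 (border 'b')
j=18 s[j]='b': π[18]=2 (border 'bb')
j=19 s[j]='a': k: 2→1→0; π[19]=0 (border '')
j=20 s[j]='c': π[20]=0 (border '')
j=21 s[j]='b': π[21]=1 (border 'b')
j=22 s[j]='b': π[22]=2 (border 'bb')
j=23 s[j]='b': k: 2→1; π[23]=2 (border 'bb')
j=24 s[j]='a': k: 2→1→0; π[24]=0 (border '')
j=25 s[j]='a': π[25]=0 (border '')
j=26 s[j]='c': π[26]=0 (border '')
j=27 s[j]='a': π[27]=0 (border '')
j=28 s[j]='c': π[28]=0 (border '')
j=29 s[j]='b': π[29]=1 (border 'b')
j=30 s[j]='c': k: 1→0; π[30]=0 (border '')
j=31 s[j]='a': π[31]=0 (border '')
j=32 s[j]='b': π[32]=1 (border 'b')
j=33 s[j]='c': k: 1→0; π[33]=0 (border '')
j=34 s[j]='a': π[34]=0 (border '')
j=35 s[j]='c': π[35]=0 (border '')
j=36 s[j]='c': π[36]=0 (border '')

[0, 1, 0, 0, 1, 2, 2, 0, 0, 0, 0, 1, 0, 0, 0, 0, 0, 1, 2, 0, 0, 1, 2, 2, 0, 0, 0, 0, 0, 1, 0, 0, 1, 0, 0, 0, 0]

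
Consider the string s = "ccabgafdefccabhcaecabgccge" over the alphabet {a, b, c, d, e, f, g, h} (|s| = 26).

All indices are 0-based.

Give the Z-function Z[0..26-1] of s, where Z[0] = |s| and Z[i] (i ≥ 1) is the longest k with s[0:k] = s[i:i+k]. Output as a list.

Z[0]=26
i=1: outside box; Z[1]=1 extend→box=[1,2)
i=2: outside box; Z[2]=0
i=3: outside box; Z[3]=0
i=4: outside box; Z[4]=0
i=5: outside box; Z[5]=0
i=6: outside box; Z[6]=0
i=7: outside box; Z[7]=0
i=8: outside box; Z[8]=0
i=9: outside box; Z[9]=0
i=10: outside box; Z[10]=4 extend→box=[10,14)
i=11: min(r-i=3, Z[1]=1)=1; Z[11]=1
i=12: min(r-i=2, Z[2]=0)=0; Z[12]=0
i=13: min(r-i=1, Z[3]=0)=0; Z[13]=0
i=14: outside box; Z[14]=0
i=15: outside box; Z[15]=1 extend→box=[15,16)
i=16: outside box; Z[16]=0
i=17: outside box; Z[17]=0
i=18: outside box; Z[18]=1 extend→box=[18,19)
i=19: outside box; Z[19]=0
i=20: outside box; Z[20]=0
i=21: outside box; Z[21]=0
i=22: outside box; Z[22]=2 extend→box=[22,24)
i=23: min(r-i=1, Z[1]=1)=1; Z[23]=1
i=24: outside box; Z[24]=0
i=25: outside box; Z[25]=0

[26, 1, 0, 0, 0, 0, 0, 0, 0, 0, 4, 1, 0, 0, 0, 1, 0, 0, 1, 0, 0, 0, 2, 1, 0, 0]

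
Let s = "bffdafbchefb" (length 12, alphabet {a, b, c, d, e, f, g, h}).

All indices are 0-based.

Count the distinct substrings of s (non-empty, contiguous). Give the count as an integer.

sorted suffixes:
  #0 SA[0]=4  'afbchefb'
  #1 SA[1]=11  'b'
  #2 SA[2]=6  'bchefb'
  #3 SA[3]=0  'bffdafbchefb'
  #4 SA[4]=7  'chefb'
  #5 SA[5]=3  'dafbchefb'
  #6 SA[6]=9  'efb'
  #7 SA[7]=10  'fb'
  #8 SA[8]=5  'fbchefb'
  #9 SA[9]=2  'fdafbchefb'
  #10 SA[10]=1  'ffdafbchefb'
  #11 SA[11]=8  'hefb'

SA = [4, 11, 6, 0, 7, 3, 9, 10, 5, 2, 1, 8]
rank  pair      lcp
   1  s[4:],s[11:]  0  ''
   2  s[11:],s[6:]  1  'b'
   3  s[6:],s[0:]  1  'b'
   4  s[0:],s[7:]  0  ''
   5  s[7:],s[3:]  0  ''
   6  s[3:],s[9:]  0  ''
   7  s[9:],s[10:]  0  ''
   8  s[10:],s[5:]  2  'fb'
   9  s[5:],s[2:]  1  'f'
  10  s[2:],s[1:]  1  'f'
  11  s[1:],s[8:]  0  ''

n(n+1)/2 = 12·13/2 = 78
Σ LCP = 0 + 0 + 1 + 1 + 0 + 0 + 0 + 0 + 2 + 1 + 1 + 0 = 6
distinct = 78 − 6 = 72

72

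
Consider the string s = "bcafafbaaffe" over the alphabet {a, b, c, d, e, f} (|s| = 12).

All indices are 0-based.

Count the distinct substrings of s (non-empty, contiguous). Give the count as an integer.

69

rank | idx | suffix
   0 |   7 | aaffe
   1 |   2 | afafbaaffe
   2 |   4 | afbaaffe
   3 |   8 | affe
   4 |   6 | baaffe
   5 |   0 | bcafafbaaffe
   6 |   1 | cafafbaaffe
   7 |  11 | e
   8 |   3 | fafbaaffe
   9 |   5 | fbaaffe
  10 |  10 | fe
  11 |   9 | ffe

SA = [7, 2, 4, 8, 6, 0, 1, 11, 3, 5, 10, 9]
rank  pair      lcp
   1  s[7:],s[2:]  1  'a'
   2  s[2:],s[4:]  2  'af'
   3  s[4:],s[8:]  2  'af'
   4  s[8:],s[6:]  0  ''
   5  s[6:],s[0:]  1  'b'
   6  s[0:],s[1:]  0  ''
   7  s[1:],s[11:]  0  ''
   8  s[11:],s[3:]  0  ''
   9  s[3:],s[5:]  1  'f'
  10  s[5:],s[10:]  1  'f'
  11  s[10:],s[9:]  1  'f'

n(n+1)/2 = 12·13/2 = 78
Σ LCP = 0 + 1 + 2 + 2 + 0 + 1 + 0 + 0 + 0 + 1 + 1 + 1 = 9
distinct = 78 − 9 = 69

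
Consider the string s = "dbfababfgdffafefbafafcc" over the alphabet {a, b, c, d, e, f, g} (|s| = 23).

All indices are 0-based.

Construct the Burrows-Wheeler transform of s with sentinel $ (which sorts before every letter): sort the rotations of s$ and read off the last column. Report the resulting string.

cfbbffafdacf$gfbafeaadbf

rank  rotation                  last
    0  $dbfababfgdffafefbafafcc  c
    1  ababfgdffafefbafafcc$dbf  f
    2  abfgdffafefbafafcc$dbfab  b
    3  afafcc$dbfababfgdffafefb  b
    4  afcc$dbfababfgdffafefbaf  f
    5  afefbafafcc$dbfababfgdff  f
    6  babfgdffafefbafafcc$dbfa  a
    7  bafafcc$dbfababfgdffafef  f
    8  bfababfgdffafefbafafcc$d  d
    9  bfgdffafefbafafcc$dbfaba  a
   10  c$dbfababfgdffafefbafafc  c
   11  cc$dbfababfgdffafefbafaf  f
   12  dbfababfgdffafefbafafcc$  $
   13  dffafefbafafcc$dbfababfg  g
   14  efbafafcc$dbfababfgdffaf  f
   15  fababfgdffafefbafafcc$db  b
   16  fafcc$dbfababfgdffafefba  a
   17  fafefbafafcc$dbfababfgdf  f
   18  fbafafcc$dbfababfgdffafe  e
   19  fcc$dbfababfgdffafefbafa  a
   20  fefbafafcc$dbfababfgdffa  a
   21  ffafefbafafcc$dbfababfgd  d
   22  fgdffafefbafafcc$dbfabab  b
   23  gdffafefbafafcc$dbfababf  f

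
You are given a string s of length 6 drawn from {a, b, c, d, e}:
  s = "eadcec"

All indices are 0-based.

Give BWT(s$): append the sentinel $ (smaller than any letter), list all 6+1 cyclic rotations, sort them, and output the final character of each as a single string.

ceeda$c

rank  rotation last
    0  $eadcec  c
    1  adcec$e  e
    2  c$eadce  e
    3  cec$ead  d
    4  dcec$ea  a
    5  eadcec$  $
    6  ec$eadc  c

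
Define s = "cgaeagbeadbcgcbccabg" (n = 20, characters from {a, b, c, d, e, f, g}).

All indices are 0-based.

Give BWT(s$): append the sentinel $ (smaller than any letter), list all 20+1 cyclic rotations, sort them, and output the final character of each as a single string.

gcegecdgacgb$bababcac

rank  rotation               last
    0  $cgaeagbeadbcgcbccabg  g
    1  abg$cgaeagbeadbcgcbcc  c
    2  adbcgcbccabg$cgaeagbe  e
    3  aeagbeadbcgcbccabg$cg  g
    4  agbeadbcgcbccabg$cgae  e
    5  bccabg$cgaeagbeadbcgc  c
    6  bcgcbccabg$cgaeagbead  d
    7  beadbcgcbccabg$cgaeag  g
    8  bg$cgaeagbeadbcgcbcca  a
    9  cabg$cgaeagbeadbcgcbc  c
   10  cbccabg$cgaeagbeadbcg  g
   11  ccabg$cgaeagbeadbcgcb  b
   12  cgaeagbeadbcgcbccabg$  $
   13  cgcbccabg$cgaeagbeadb  b
   14  dbcgcbccabg$cgaeagbea  a
   15  eadbcgcbccabg$cgaeagb  b
   16  eagbeadbcgcbccabg$cga  a
   17  g$cgaeagbeadbcgcbccab  b
   18  gaeagbeadbcgcbccabg$c  c
   19  gbeadbcgcbccabg$cgaea  a
   20  gcbccabg$cgaeagbeadbc  c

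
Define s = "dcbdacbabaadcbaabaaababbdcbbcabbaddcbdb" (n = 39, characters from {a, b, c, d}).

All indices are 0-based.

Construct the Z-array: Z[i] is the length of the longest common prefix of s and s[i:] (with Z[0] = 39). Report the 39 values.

[39, 0, 0, 1, 0, 0, 0, 0, 0, 0, 0, 3, 0, 0, 0, 0, 0, 0, 0, 0, 0, 0, 0, 0, 3, 0, 0, 0, 0, 0, 0, 0, 0, 1, 4, 0, 0, 1, 0]

Z[0]=39
i=1: outside box; Z[1]=0
i=2: outside box; Z[2]=0
i=3: outside box; Z[3]=1 grow→box=[3,4)
i=4: outside box; Z[4]=0
i=5: outside box; Z[5]=0
i=6: outside box; Z[6]=0
i=7: outside box; Z[7]=0
i=8: outside box; Z[8]=0
i=9: outside box; Z[9]=0
i=10: outside box; Z[10]=0
i=11: outside box; Z[11]=3 grow→box=[11,14)
i=12: min(r-i=2, Z[1]=0)=0; Z[12]=0
i=13: min(r-i=1, Z[2]=0)=0; Z[13]=0
i=14: outside box; Z[14]=0
i=15: outside box; Z[15]=0
i=16: outside box; Z[16]=0
i=17: outside box; Z[17]=0
i=18: outside box; Z[18]=0
i=19: outside box; Z[19]=0
i=20: outside box; Z[20]=0
i=21: outside box; Z[21]=0
i=22: outside box; Z[22]=0
i=23: outside box; Z[23]=0
i=24: outside box; Z[24]=3 grow→box=[24,27)
i=25: min(r-i=2, Z[1]=0)=0; Z[25]=0
i=26: min(r-i=1, Z[2]=0)=0; Z[26]=0
i=27: outside box; Z[27]=0
i=28: outside box; Z[28]=0
i=29: outside box; Z[29]=0
i=30: outside box; Z[30]=0
i=31: outside box; Z[31]=0
i=32: outside box; Z[32]=0
i=33: outside box; Z[33]=1 grow→box=[33,34)
i=34: outside box; Z[34]=4 grow→box=[34,38)
i=35: min(r-i=3, Z[1]=0)=0; Z[35]=0
i=36: min(r-i=2, Z[2]=0)=0; Z[36]=0
i=37: min(r-i=1, Z[3]=1)=1; Z[37]=1
i=38: outside box; Z[38]=0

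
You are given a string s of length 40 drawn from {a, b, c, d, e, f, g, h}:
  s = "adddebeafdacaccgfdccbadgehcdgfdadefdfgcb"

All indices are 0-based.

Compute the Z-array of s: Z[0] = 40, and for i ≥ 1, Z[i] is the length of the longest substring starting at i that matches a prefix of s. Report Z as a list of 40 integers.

[40, 0, 0, 0, 0, 0, 0, 1, 0, 0, 1, 0, 1, 0, 0, 0, 0, 0, 0, 0, 0, 2, 0, 0, 0, 0, 0, 0, 0, 0, 0, 2, 0, 0, 0, 0, 0, 0, 0, 0]

Z[0]=40
i=1: fresh scan; Z[1]=0
i=2: fresh scan; Z[2]=0
i=3: fresh scan; Z[3]=0
i=4: fresh scan; Z[4]=0
i=5: fresh scan; Z[5]=0
i=6: fresh scan; Z[6]=0
i=7: fresh scan; Z[7]=1 scan→box=[7,8)
i=8: fresh scan; Z[8]=0
i=9: fresh scan; Z[9]=0
i=10: fresh scan; Z[10]=1 scan→box=[10,11)
i=11: fresh scan; Z[11]=0
i=12: fresh scan; Z[12]=1 scan→box=[12,13)
i=13: fresh scan; Z[13]=0
i=14: fresh scan; Z[14]=0
i=15: fresh scan; Z[15]=0
i=16: fresh scan; Z[16]=0
i=17: fresh scan; Z[17]=0
i=18: fresh scan; Z[18]=0
i=19: fresh scan; Z[19]=0
i=20: fresh scan; Z[20]=0
i=21: fresh scan; Z[21]=2 scan→box=[21,23)
i=22: min(r-i=1, Z[1]=0)=0; Z[22]=0
i=23: fresh scan; Z[23]=0
i=24: fresh scan; Z[24]=0
i=25: fresh scan; Z[25]=0
i=26: fresh scan; Z[26]=0
i=27: fresh scan; Z[27]=0
i=28: fresh scan; Z[28]=0
i=29: fresh scan; Z[29]=0
i=30: fresh scan; Z[30]=0
i=31: fresh scan; Z[31]=2 scan→box=[31,33)
i=32: min(r-i=1, Z[1]=0)=0; Z[32]=0
i=33: fresh scan; Z[33]=0
i=34: fresh scan; Z[34]=0
i=35: fresh scan; Z[35]=0
i=36: fresh scan; Z[36]=0
i=37: fresh scan; Z[37]=0
i=38: fresh scan; Z[38]=0
i=39: fresh scan; Z[39]=0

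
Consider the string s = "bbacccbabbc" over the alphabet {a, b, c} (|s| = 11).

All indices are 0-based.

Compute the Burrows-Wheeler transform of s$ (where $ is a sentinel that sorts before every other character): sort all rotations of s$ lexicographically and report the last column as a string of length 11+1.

rank  rotation      last
    0  $bbacccbabbc  c
    1  abbc$bbacccb  b
    2  acccbabbc$bb  b
    3  babbc$bbaccc  c
    4  bacccbabbc$b  b
    5  bbacccbabbc$  $
    6  bbc$bbacccba  a
    7  bc$bbacccbab  b
    8  c$bbacccbabb  b
    9  cbabbc$bbacc  c
   10  ccbabbc$bbac  c
   11  cccbabbc$bba  a

cbbcb$abbcca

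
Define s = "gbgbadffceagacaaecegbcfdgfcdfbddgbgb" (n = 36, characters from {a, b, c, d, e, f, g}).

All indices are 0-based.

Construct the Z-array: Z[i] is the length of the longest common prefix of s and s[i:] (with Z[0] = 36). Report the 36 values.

[36, 0, 2, 0, 0, 0, 0, 0, 0, 0, 0, 1, 0, 0, 0, 0, 0, 0, 0, 2, 0, 0, 0, 0, 1, 0, 0, 0, 0, 0, 0, 0, 4, 0, 2, 0]

Z[0]=36
i=1: fresh scan; Z[1]=0
i=2: fresh scan; Z[2]=2 grow→box=[2,4)
i=3: min(r-i=1, Z[1]=0)=0; Z[3]=0
i=4: fresh scan; Z[4]=0
i=5: fresh scan; Z[5]=0
i=6: fresh scan; Z[6]=0
i=7: fresh scan; Z[7]=0
i=8: fresh scan; Z[8]=0
i=9: fresh scan; Z[9]=0
i=10: fresh scan; Z[10]=0
i=11: fresh scan; Z[11]=1 grow→box=[11,12)
i=12: fresh scan; Z[12]=0
i=13: fresh scan; Z[13]=0
i=14: fresh scan; Z[14]=0
i=15: fresh scan; Z[15]=0
i=16: fresh scan; Z[16]=0
i=17: fresh scan; Z[17]=0
i=18: fresh scan; Z[18]=0
i=19: fresh scan; Z[19]=2 grow→box=[19,21)
i=20: min(r-i=1, Z[1]=0)=0; Z[20]=0
i=21: fresh scan; Z[21]=0
i=22: fresh scan; Z[22]=0
i=23: fresh scan; Z[23]=0
i=24: fresh scan; Z[24]=1 grow→box=[24,25)
i=25: fresh scan; Z[25]=0
i=26: fresh scan; Z[26]=0
i=27: fresh scan; Z[27]=0
i=28: fresh scan; Z[28]=0
i=29: fresh scan; Z[29]=0
i=30: fresh scan; Z[30]=0
i=31: fresh scan; Z[31]=0
i=32: fresh scan; Z[32]=4 grow→box=[32,36)
i=33: min(r-i=3, Z[1]=0)=0; Z[33]=0
i=34: min(r-i=2, Z[2]=2)=2; Z[34]=2
i=35: min(r-i=1, Z[3]=0)=0; Z[35]=0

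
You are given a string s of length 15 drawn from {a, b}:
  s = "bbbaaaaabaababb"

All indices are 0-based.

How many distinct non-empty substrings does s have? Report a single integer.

90

rank→(start, suffix):
  0 → (3, 'aaaaabaababb')
  1 → (4, 'aaaabaababb')
  2 → (5, 'aaabaababb')
  3 → (6, 'aabaababb')
  4 → (9, 'aababb')
  5 → (7, 'abaababb')
  6 → (10, 'ababb')
  7 → (12, 'abb')
  8 → (14, 'b')
  9 → (2, 'baaaaabaababb')
  10 → (8, 'baababb')
  11 → (11, 'babb')
  12 → (13, 'bb')
  13 → (1, 'bbaaaaabaababb')
  14 → (0, 'bbbaaaaabaababb')

SA = [3, 4, 5, 6, 9, 7, 10, 12, 14, 2, 8, 11, 13, 1, 0]
i: (SA[i-1],SA[i]) lcp shared
  1: (3,4) 4 'aaaa'
  2: (4,5) 3 'aaa'
  3: (5,6) 2 'aa'
  4: (6,9) 4 'aaba'
  5: (9,7) 1 'a'
  6: (7,10) 3 'aba'
  7: (10,12) 2 'ab'
  8: (12,14) 0 ''
  9: (14,2) 1 'b'
  10: (2,8) 3 'baa'
  11: (8,11) 2 'ba'
  12: (11,13) 1 'b'
  13: (13,1) 2 'bb'
  14: (1,0) 2 'bb'

n(n+1)/2 = 15·16/2 = 120
Σ LCP = 0 + 4 + 3 + 2 + 4 + 1 + 3 + 2 + 0 + 1 + 3 + 2 + 1 + 2 + 2 = 30
distinct = 120 − 30 = 90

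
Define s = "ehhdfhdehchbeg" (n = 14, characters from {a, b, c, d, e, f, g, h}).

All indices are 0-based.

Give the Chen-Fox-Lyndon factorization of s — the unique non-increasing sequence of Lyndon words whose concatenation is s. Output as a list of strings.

["ehh", "dfh", "deh", "ch", "beg"]

emit factor 1: 'ehh' (i=0, period=3)
emit factor 2: 'dfh' (i=3, period=3)
emit factor 3: 'deh' (i=6, period=3)
emit factor 4: 'ch' (i=9, period=2)
emit factor 5: 'beg' (i=11, period=3)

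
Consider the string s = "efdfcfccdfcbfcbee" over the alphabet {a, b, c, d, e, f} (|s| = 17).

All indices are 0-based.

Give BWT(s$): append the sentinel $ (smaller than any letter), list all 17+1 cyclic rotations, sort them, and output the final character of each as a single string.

eccfffcfcfeb$bdcde

rank  rotation            last
    0  $efdfcfccdfcbfcbee  e
    1  bee$efdfcfccdfcbfc  c
    2  bfcbee$efdfcfccdfc  c
    3  cbee$efdfcfccdfcbf  f
    4  cbfcbee$efdfcfccdf  f
    5  ccdfcbfcbee$efdfcf  f
    6  cdfcbfcbee$efdfcfc  c
    7  cfccdfcbfcbee$efdf  f
    8  dfcbfcbee$efdfcfcc  c
    9  dfcfccdfcbfcbee$ef  f
   10  e$efdfcfccdfcbfcbe  e
   11  ee$efdfcfccdfcbfcb  b
   12  efdfcfccdfcbfcbee$  $
   13  fcbee$efdfcfccdfcb  b
   14  fcbfcbee$efdfcfccd  d
   15  fccdfcbfcbee$efdfc  c
   16  fcfccdfcbfcbee$efd  d
   17  fdfcfccdfcbfcbee$e  e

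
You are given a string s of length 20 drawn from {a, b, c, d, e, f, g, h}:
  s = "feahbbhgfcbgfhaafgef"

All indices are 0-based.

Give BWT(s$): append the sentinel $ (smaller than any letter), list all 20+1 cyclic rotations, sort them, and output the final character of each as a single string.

fhaehcbffgeg$agfhbfab

rank  rotation               last
    0  $feahbbhgfcbgfhaafgef  f
    1  aafgef$feahbbhgfcbgfh  h
    2  afgef$feahbbhgfcbgfha  a
    3  ahbbhgfcbgfhaafgef$fe  e
    4  bbhgfcbgfhaafgef$feah  h
    5  bgfhaafgef$feahbbhgfc  c
    6  bhgfcbgfhaafgef$feahb  b
    7  cbgfhaafgef$feahbbhgf  f
    8  eahbbhgfcbgfhaafgef$f  f
    9  ef$feahbbhgfcbgfhaafg  g
   10  f$feahbbhgfcbgfhaafge  e
   11  fcbgfhaafgef$feahbbhg  g
   12  feahbbhgfcbgfhaafgef$  $
   13  fgef$feahbbhgfcbgfhaa  a
   14  fhaafgef$feahbbhgfcbg  g
   15  gef$feahbbhgfcbgfhaaf  f
   16  gfcbgfhaafgef$feahbbh  h
   17  gfhaafgef$feahbbhgfcb  b
   18  haafgef$feahbbhgfcbgf  f
   19  hbbhgfcbgfhaafgef$fea  a
   20  hgfcbgfhaafgef$feahbb  b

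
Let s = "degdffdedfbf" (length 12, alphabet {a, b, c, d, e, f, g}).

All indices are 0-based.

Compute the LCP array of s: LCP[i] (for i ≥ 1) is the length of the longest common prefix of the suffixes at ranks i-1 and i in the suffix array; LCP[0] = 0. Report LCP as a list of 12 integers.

[0, 0, 2, 1, 2, 0, 1, 0, 1, 1, 1, 0]

sorted suffixes:
  #0 SA[0]=10  'bf'
  #1 SA[1]=6  'dedfbf'
  #2 SA[2]=0  'degdffdedfbf'
  #3 SA[3]=8  'dfbf'
  #4 SA[4]=3  'dffdedfbf'
  #5 SA[5]=7  'edfbf'
  #6 SA[6]=1  'egdffdedfbf'
  #7 SA[7]=11  'f'
  #8 SA[8]=9  'fbf'
  #9 SA[9]=5  'fdedfbf'
  #10 SA[10]=4  'ffdedfbf'
  #11 SA[11]=2  'gdffdedfbf'

SA = [10, 6, 0, 8, 3, 7, 1, 11, 9, 5, 4, 2]
[i] adj suffixes → lcp
  [1] 10/6 → 0 ('')
  [2] 6/0 → 2 ('de')
  [3] 0/8 → 1 ('d')
  [4] 8/3 → 2 ('df')
  [5] 3/7 → 0 ('')
  [6] 7/1 → 1 ('e')
  [7] 1/11 → 0 ('')
  [8] 11/9 → 1 ('f')
  [9] 9/5 → 1 ('f')
  [10] 5/4 → 1 ('f')
  [11] 4/2 → 0 ('')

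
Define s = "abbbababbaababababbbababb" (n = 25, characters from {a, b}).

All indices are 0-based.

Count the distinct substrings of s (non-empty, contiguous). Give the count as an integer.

233

rank | idx | suffix
   0 |   9 | aababababbbababb
   1 |  10 | ababababbbababb
   2 |  12 | abababbbababb
   3 |  20 | ababb
   4 |   4 | ababbaababababbbababb
   5 |  14 | ababbbababb
   6 |  22 | abb
   7 |   6 | abbaababababbbababb
   8 |  16 | abbbababb
   9 |   0 | abbbababbaababababbbababb
  10 |  24 | b
  11 |   8 | baababababbbababb
  12 |  11 | babababbbababb
  13 |  19 | bababb
  14 |   3 | bababbaababababbbababb
  15 |  13 | bababbbababb
  16 |  21 | babb
  17 |   5 | babbaababababbbababb
  18 |  15 | babbbababb
  19 |  23 | bb
  20 |   7 | bbaababababbbababb
  21 |  18 | bbababb
  22 |   2 | bbababbaababababbbababb
  23 |  17 | bbbababb
  24 |   1 | bbbababbaababababbbababb

SA = [9, 10, 12, 20, 4, 14, 22, 6, 16, 0, 24, 8, 11, 19, 3, 13, 21, 5, 15, 23, 7, 18, 2, 17, 1]
[i] adj suffixes → lcp
  [1] 9/10 → 1 ('a')
  [2] 10/12 → 6 ('ababab')
  [3] 12/20 → 4 ('abab')
  [4] 20/4 → 5 ('ababb')
  [5] 4/14 → 5 ('ababb')
  [6] 14/22 → 2 ('ab')
  [7] 22/6 → 3 ('abb')
  [8] 6/16 → 3 ('abb')
  [9] 16/0 → 9 ('abbbababb')
  [10] 0/24 → 0 ('')
  [11] 24/8 → 1 ('b')
  [12] 8/11 → 2 ('ba')
  [13] 11/19 → 5 ('babab')
  [14] 19/3 → 6 ('bababb')
  [15] 3/13 → 6 ('bababb')
  [16] 13/21 → 3 ('bab')
  [17] 21/5 → 4 ('babb')
  [18] 5/15 → 4 ('babb')
  [19] 15/23 → 1 ('b')
  [20] 23/7 → 2 ('bb')
  [21] 7/18 → 3 ('bba')
  [22] 18/2 → 7 ('bbababb')
  [23] 2/17 → 2 ('bb')
  [24] 17/1 → 8 ('bbbababb')

n(n+1)/2 = 25·26/2 = 325
Σ LCP = 0 + 1 + 6 + 4 + 5 + 5 + 2 + 3 + 3 + 9 + 0 + 1 + 2 + 5 + 6 + 6 + 3 + 4 + 4 + 1 + 2 + 3 + 7 + 2 + 8 = 92
distinct = 325 − 92 = 233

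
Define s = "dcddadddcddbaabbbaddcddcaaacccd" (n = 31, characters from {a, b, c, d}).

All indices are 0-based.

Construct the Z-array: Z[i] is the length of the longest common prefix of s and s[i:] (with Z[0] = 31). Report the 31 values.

Z[0]=31
i=1: outside box; Z[1]=0
i=2: outside box; Z[2]=1 grow→box=[2,3)
i=3: outside box; Z[3]=1 grow→box=[3,4)
i=4: outside box; Z[4]=0
i=5: outside box; Z[5]=1 grow→box=[5,6)
i=6: outside box; Z[6]=1 grow→box=[6,7)
i=7: outside box; Z[7]=4 grow→box=[7,11)
i=8: min(r-i=3, Z[1]=0)=0; Z[8]=0
i=9: min(r-i=2, Z[2]=1)=1; Z[9]=1
i=10: min(r-i=1, Z[3]=1)=1; Z[10]=1
i=11: outside box; Z[11]=0
i=12: outside box; Z[12]=0
i=13: outside box; Z[13]=0
i=14: outside box; Z[14]=0
i=15: outside box; Z[15]=0
i=16: outside box; Z[16]=0
i=17: outside box; Z[17]=0
i=18: outside box; Z[18]=1 grow→box=[18,19)
i=19: outside box; Z[19]=4 grow→box=[19,23)
i=20: min(r-i=3, Z[1]=0)=0; Z[20]=0
i=21: min(r-i=2, Z[2]=1)=1; Z[21]=1
i=22: min(r-i=1, Z[3]=1)=1; Z[22]=2 grow→box=[22,24)
i=23: min(r-i=1, Z[1]=0)=0; Z[23]=0
i=24: outside box; Z[24]=0
i=25: outside box; Z[25]=0
i=26: outside box; Z[26]=0
i=27: outside box; Z[27]=0
i=28: outside box; Z[28]=0
i=29: outside box; Z[29]=0
i=30: outside box; Z[30]=1 grow→box=[30,31)

[31, 0, 1, 1, 0, 1, 1, 4, 0, 1, 1, 0, 0, 0, 0, 0, 0, 0, 1, 4, 0, 1, 2, 0, 0, 0, 0, 0, 0, 0, 1]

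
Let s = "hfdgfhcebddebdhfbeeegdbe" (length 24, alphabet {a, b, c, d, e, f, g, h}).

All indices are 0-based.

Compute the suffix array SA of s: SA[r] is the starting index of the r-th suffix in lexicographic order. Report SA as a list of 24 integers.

[8, 12, 22, 16, 6, 21, 9, 10, 2, 13, 23, 7, 11, 17, 18, 19, 15, 1, 4, 20, 3, 5, 14, 0]

sorted suffixes:
  #0 SA[0]=8  'bddebdhfbeeegdbe'
  #1 SA[1]=12  'bdhfbeeegdbe'
  #2 SA[2]=22  'be'
  #3 SA[3]=16  'beeegdbe'
  #4 SA[4]=6  'cebddebdhfbeeegdbe'
  #5 SA[5]=21  'dbe'
  #6 SA[6]=9  'ddebdhfbeeegdbe'
  #7 SA[7]=10  'debdhfbeeegdbe'
  #8 SA[8]=2  'dgfhcebddebdhfbeeegdbe'
  #9 SA[9]=13  'dhfbeeegdbe'
  #10 SA[10]=23  'e'
  #11 SA[11]=7  'ebddebdhfbeeegdbe'
  #12 SA[12]=11  'ebdhfbeeegdbe'
  #13 SA[13]=17  'eeegdbe'
  #14 SA[14]=18  'eegdbe'
  #15 SA[15]=19  'egdbe'
  #16 SA[16]=15  'fbeeegdbe'
  #17 SA[17]=1  'fdgfhcebddebdhfbeeegdbe'
  #18 SA[18]=4  'fhcebddebdhfbeeegdbe'
  #19 SA[19]=20  'gdbe'
  #20 SA[20]=3  'gfhcebddebdhfbeeegdbe'
  #21 SA[21]=5  'hcebddebdhfbeeegdbe'
  #22 SA[22]=14  'hfbeeegdbe'
  #23 SA[23]=0  'hfdgfhcebddebdhfbeeegdbe'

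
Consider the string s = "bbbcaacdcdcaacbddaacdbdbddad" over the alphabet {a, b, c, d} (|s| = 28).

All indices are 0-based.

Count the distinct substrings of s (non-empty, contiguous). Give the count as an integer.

357

rank | idx | suffix
   0 |  11 | aacbddaacdbdbddad
   1 |  17 | aacdbdbddad
   2 |   4 | aacdcdcaacbddaacdbdbddad
   3 |  12 | acbddaacdbdbddad
   4 |  18 | acdbdbddad
   5 |   5 | acdcdcaacbddaacdbdbddad
   6 |  26 | ad
   7 |   0 | bbbcaacdcdcaacbddaacdbdbddad
   8 |   1 | bbcaacdcdcaacbddaacdbdbddad
   9 |   2 | bcaacdcdcaacbddaacdbdbddad
  10 |  21 | bdbddad
  11 |  14 | bddaacdbdbddad
  12 |  23 | bddad
  13 |  10 | caacbddaacdbdbddad
  14 |   3 | caacdcdcaacbddaacdbdbddad
  15 |  13 | cbddaacdbdbddad
  16 |  19 | cdbdbddad
  17 |   8 | cdcaacbddaacdbdbddad
  18 |   6 | cdcdcaacbddaacdbdbddad
  19 |  27 | d
  20 |  16 | daacdbdbddad
  21 |  25 | dad
  22 |  20 | dbdbddad
  23 |  22 | dbddad
  24 |   9 | dcaacbddaacdbdbddad
  25 |   7 | dcdcaacbddaacdbdbddad
  26 |  15 | ddaacdbdbddad
  27 |  24 | ddad

SA = [11, 17, 4, 12, 18, 5, 26, 0, 1, 2, 21, 14, 23, 10, 3, 13, 19, 8, 6, 27, 16, 25, 20, 22, 9, 7, 15, 24]
[i] adj suffixes → lcp
  [1] 11/17 → 3 ('aac')
  [2] 17/4 → 4 ('aacd')
  [3] 4/12 → 1 ('a')
  [4] 12/18 → 2 ('ac')
  [5] 18/5 → 3 ('acd')
  [6] 5/26 → 1 ('a')
  [7] 26/0 → 0 ('')
  [8] 0/1 → 2 ('bb')
  [9] 1/2 → 1 ('b')
  [10] 2/21 → 1 ('b')
  [11] 21/14 → 2 ('bd')
  [12] 14/23 → 4 ('bdda')
  [13] 23/10 → 0 ('')
  [14] 10/3 → 4 ('caac')
  [15] 3/13 → 1 ('c')
  [16] 13/19 → 1 ('c')
  [17] 19/8 → 2 ('cd')
  [18] 8/6 → 3 ('cdc')
  [19] 6/27 → 0 ('')
  [20] 27/16 → 1 ('d')
  [21] 16/25 → 2 ('da')
  [22] 25/20 → 1 ('d')
  [23] 20/22 → 3 ('dbd')
  [24] 22/9 → 1 ('d')
  [25] 9/7 → 2 ('dc')
  [26] 7/15 → 1 ('d')
  [27] 15/24 → 3 ('dda')

n(n+1)/2 = 28·29/2 = 406
Σ LCP = 0 + 3 + 4 + 1 + 2 + 3 + 1 + 0 + 2 + 1 + 1 + 2 + 4 + 0 + 4 + 1 + 1 + 2 + 3 + 0 + 1 + 2 + 1 + 3 + 1 + 2 + 1 + 3 = 49
distinct = 406 − 49 = 357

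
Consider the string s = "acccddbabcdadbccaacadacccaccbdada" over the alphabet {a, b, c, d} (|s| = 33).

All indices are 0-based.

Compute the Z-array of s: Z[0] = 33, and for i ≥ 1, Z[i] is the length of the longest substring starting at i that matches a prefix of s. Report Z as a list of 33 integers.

[33, 0, 0, 0, 0, 0, 0, 1, 0, 0, 0, 1, 0, 0, 0, 0, 1, 2, 0, 1, 0, 4, 0, 0, 0, 3, 0, 0, 0, 0, 1, 0, 1]

Z[0]=33
i=1: fresh scan; Z[1]=0
i=2: fresh scan; Z[2]=0
i=3: fresh scan; Z[3]=0
i=4: fresh scan; Z[4]=0
i=5: fresh scan; Z[5]=0
i=6: fresh scan; Z[6]=0
i=7: fresh scan; Z[7]=1 extend→box=[7,8)
i=8: fresh scan; Z[8]=0
i=9: fresh scan; Z[9]=0
i=10: fresh scan; Z[10]=0
i=11: fresh scan; Z[11]=1 extend→box=[11,12)
i=12: fresh scan; Z[12]=0
i=13: fresh scan; Z[13]=0
i=14: fresh scan; Z[14]=0
i=15: fresh scan; Z[15]=0
i=16: fresh scan; Z[16]=1 extend→box=[16,17)
i=17: fresh scan; Z[17]=2 extend→box=[17,19)
i=18: min(r-i=1, Z[1]=0)=0; Z[18]=0
i=19: fresh scan; Z[19]=1 extend→box=[19,20)
i=20: fresh scan; Z[20]=0
i=21: fresh scan; Z[21]=4 extend→box=[21,25)
i=22: min(r-i=3, Z[1]=0)=0; Z[22]=0
i=23: min(r-i=2, Z[2]=0)=0; Z[23]=0
i=24: min(r-i=1, Z[3]=0)=0; Z[24]=0
i=25: fresh scan; Z[25]=3 extend→box=[25,28)
i=26: min(r-i=2, Z[1]=0)=0; Z[26]=0
i=27: min(r-i=1, Z[2]=0)=0; Z[27]=0
i=28: fresh scan; Z[28]=0
i=29: fresh scan; Z[29]=0
i=30: fresh scan; Z[30]=1 extend→box=[30,31)
i=31: fresh scan; Z[31]=0
i=32: fresh scan; Z[32]=1 extend→box=[32,33)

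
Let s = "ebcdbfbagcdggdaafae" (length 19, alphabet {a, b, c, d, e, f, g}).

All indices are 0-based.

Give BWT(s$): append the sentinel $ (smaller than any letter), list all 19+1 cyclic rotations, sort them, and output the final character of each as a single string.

rank  rotation              last
    0  $ebcdbfbagcdggdaafae  e
    1  aafae$ebcdbfbagcdggd  d
    2  ae$ebcdbfbagcdggdaaf  f
    3  afae$ebcdbfbagcdggda  a
    4  agcdggdaafae$ebcdbfb  b
    5  bagcdggdaafae$ebcdbf  f
    6  bcdbfbagcdggdaafae$e  e
    7  bfbagcdggdaafae$ebcd  d
    8  cdbfbagcdggdaafae$eb  b
    9  cdggdaafae$ebcdbfbag  g
   10  daafae$ebcdbfbagcdgg  g
   11  dbfbagcdggdaafae$ebc  c
   12  dggdaafae$ebcdbfbagc  c
   13  e$ebcdbfbagcdggdaafa  a
   14  ebcdbfbagcdggdaafae$  $
   15  fae$ebcdbfbagcdggdaa  a
   16  fbagcdggdaafae$ebcdb  b
   17  gcdggdaafae$ebcdbfba  a
   18  gdaafae$ebcdbfbagcdg  g
   19  ggdaafae$ebcdbfbagcd  d

edfabfedbggcca$abagd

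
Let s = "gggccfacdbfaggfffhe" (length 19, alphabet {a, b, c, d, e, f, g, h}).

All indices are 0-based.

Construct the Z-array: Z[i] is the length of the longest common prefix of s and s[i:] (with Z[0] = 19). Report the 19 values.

[19, 2, 1, 0, 0, 0, 0, 0, 0, 0, 0, 0, 2, 1, 0, 0, 0, 0, 0]

Z[0]=19
i=1: i≥r, start 0; Z[1]=2 scan→box=[1,3)
i=2: min(r-i=1, Z[1]=2)=1; Z[2]=1
i=3: i≥r, start 0; Z[3]=0
i=4: i≥r, start 0; Z[4]=0
i=5: i≥r, start 0; Z[5]=0
i=6: i≥r, start 0; Z[6]=0
i=7: i≥r, start 0; Z[7]=0
i=8: i≥r, start 0; Z[8]=0
i=9: i≥r, start 0; Z[9]=0
i=10: i≥r, start 0; Z[10]=0
i=11: i≥r, start 0; Z[11]=0
i=12: i≥r, start 0; Z[12]=2 scan→box=[12,14)
i=13: min(r-i=1, Z[1]=2)=1; Z[13]=1
i=14: i≥r, start 0; Z[14]=0
i=15: i≥r, start 0; Z[15]=0
i=16: i≥r, start 0; Z[16]=0
i=17: i≥r, start 0; Z[17]=0
i=18: i≥r, start 0; Z[18]=0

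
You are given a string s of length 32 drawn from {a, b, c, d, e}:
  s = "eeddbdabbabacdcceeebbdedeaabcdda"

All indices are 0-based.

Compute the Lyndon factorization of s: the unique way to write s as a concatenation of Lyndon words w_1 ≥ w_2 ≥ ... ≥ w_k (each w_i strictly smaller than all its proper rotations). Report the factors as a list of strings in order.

emit factor 1: 'e' (i=0, period=1)
emit factor 2: 'e' (i=1, period=1)
emit factor 3: 'd' (i=2, period=1)
emit factor 4: 'd' (i=3, period=1)
emit factor 5: 'bd' (i=4, period=2)
emit factor 6: 'abb' (i=6, period=3)
emit factor 7: 'abacdcceeebbdede' (i=9, period=16)
emit factor 8: 'aabcdd' (i=25, period=6)
emit factor 9: 'a' (i=31, period=1)

["e", "e", "d", "d", "bd", "abb", "abacdcceeebbdede", "aabcdd", "a"]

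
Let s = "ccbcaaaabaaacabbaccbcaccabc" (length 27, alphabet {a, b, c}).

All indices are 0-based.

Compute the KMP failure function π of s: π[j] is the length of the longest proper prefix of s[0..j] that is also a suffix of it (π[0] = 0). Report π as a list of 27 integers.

[0, 1, 0, 1, 0, 0, 0, 0, 0, 0, 0, 0, 1, 0, 0, 0, 0, 1, 2, 3, 4, 5, 1, 2, 0, 0, 1]

π[0] = 0
j=1 s[j]='c': π[1]=1 (border 'c')
j=2 s[j]='b': k: 1→0; π[2]=0 (border '')
j=3 s[j]='c': π[3]=1 (border 'c')
j=4 s[j]='a': k: 1→0; π[4]=0 (border '')
j=5 s[j]='a': π[5]=0 (border '')
j=6 s[j]='a': π[6]=0 (border '')
j=7 s[j]='a': π[7]=0 (border '')
j=8 s[j]='b': π[8]=0 (border '')
j=9 s[j]='a': π[9]=0 (border '')
j=10 s[j]='a': π[10]=0 (border '')
j=11 s[j]='a': π[11]=0 (border '')
j=12 s[j]='c': π[12]=1 (border 'c')
j=13 s[j]='a': k: 1→0; π[13]=0 (border '')
j=14 s[j]='b': π[14]=0 (border '')
j=15 s[j]='b': π[15]=0 (border '')
j=16 s[j]='a': π[16]=0 (border '')
j=17 s[j]='c': π[17]=1 (border 'c')
j=18 s[j]='c': π[18]=2 (border 'cc')
j=19 s[j]='b': π[19]=3 (border 'ccb')
j=20 s[j]='c': π[20]=4 (border 'ccbc')
j=21 s[j]='a': π[21]=5 (border 'ccbca')
j=22 s[j]='c': k: 5→0; π[22]=1 (border 'c')
j=23 s[j]='c': π[23]=2 (border 'cc')
j=24 s[j]='a': k: 2→1→0; π[24]=0 (border '')
j=25 s[j]='b': π[25]=0 (border '')
j=26 s[j]='c': π[26]=1 (border 'c')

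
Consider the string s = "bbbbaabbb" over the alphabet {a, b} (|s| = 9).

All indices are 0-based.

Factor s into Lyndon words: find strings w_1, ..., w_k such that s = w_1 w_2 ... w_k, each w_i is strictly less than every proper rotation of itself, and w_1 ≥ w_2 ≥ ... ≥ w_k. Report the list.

["b", "b", "b", "b", "aabbb"]

emit factor 1: 'b' (i=0, period=1)
emit factor 2: 'b' (i=1, period=1)
emit factor 3: 'b' (i=2, period=1)
emit factor 4: 'b' (i=3, period=1)
emit factor 5: 'aabbb' (i=4, period=5)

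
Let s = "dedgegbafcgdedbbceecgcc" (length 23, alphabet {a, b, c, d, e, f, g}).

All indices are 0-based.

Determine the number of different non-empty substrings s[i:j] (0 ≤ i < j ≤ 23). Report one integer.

256

rank→(start, suffix):
  0 → (7, 'afcgdedbbceecgcc')
  1 → (6, 'bafcgdedbbceecgcc')
  2 → (14, 'bbceecgcc')
  3 → (15, 'bceecgcc')
  4 → (22, 'c')
  5 → (21, 'cc')
  6 → (16, 'ceecgcc')
  7 → (19, 'cgcc')
  8 → (9, 'cgdedbbceecgcc')
  9 → (13, 'dbbceecgcc')
  10 → (11, 'dedbbceecgcc')
  11 → (0, 'dedgegbafcgdedbbceecgcc')
  12 → (2, 'dgegbafcgdedbbceecgcc')
  13 → (18, 'ecgcc')
  14 → (12, 'edbbceecgcc')
  15 → (1, 'edgegbafcgdedbbceecgcc')
  16 → (17, 'eecgcc')
  17 → (4, 'egbafcgdedbbceecgcc')
  18 → (8, 'fcgdedbbceecgcc')
  19 → (5, 'gbafcgdedbbceecgcc')
  20 → (20, 'gcc')
  21 → (10, 'gdedbbceecgcc')
  22 → (3, 'gegbafcgdedbbceecgcc')

SA = [7, 6, 14, 15, 22, 21, 16, 19, 9, 13, 11, 0, 2, 18, 12, 1, 17, 4, 8, 5, 20, 10, 3]
rank  pair      lcp
   1  s[7:],s[6:]  0  ''
   2  s[6:],s[14:]  1  'b'
   3  s[14:],s[15:]  1  'b'
   4  s[15:],s[22:]  0  ''
   5  s[22:],s[21:]  1  'c'
   6  s[21:],s[16:]  1  'c'
   7  s[16:],s[19:]  1  'c'
   8  s[19:],s[9:]  2  'cg'
   9  s[9:],s[13:]  0  ''
  10  s[13:],s[11:]  1  'd'
  11  s[11:],s[0:]  3  'ded'
  12  s[0:],s[2:]  1  'd'
  13  s[2:],s[18:]  0  ''
  14  s[18:],s[12:]  1  'e'
  15  s[12:],s[1:]  2  'ed'
  16  s[1:],s[17:]  1  'e'
  17  s[17:],s[4:]  1  'e'
  18  s[4:],s[8:]  0  ''
  19  s[8:],s[5:]  0  ''
  20  s[5:],s[20:]  1  'g'
  21  s[20:],s[10:]  1  'g'
  22  s[10:],s[3:]  1  'g'

n(n+1)/2 = 23·24/2 = 276
Σ LCP = 0 + 0 + 1 + 1 + 0 + 1 + 1 + 1 + 2 + 0 + 1 + 3 + 1 + 0 + 1 + 2 + 1 + 1 + 0 + 0 + 1 + 1 + 1 = 20
distinct = 276 − 20 = 256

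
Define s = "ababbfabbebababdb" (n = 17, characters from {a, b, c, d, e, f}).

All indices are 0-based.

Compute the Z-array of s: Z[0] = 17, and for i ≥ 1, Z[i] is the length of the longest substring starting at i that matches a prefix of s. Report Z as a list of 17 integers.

[17, 0, 2, 0, 0, 0, 2, 0, 0, 0, 0, 4, 0, 2, 0, 0, 0]

Z[0]=17
i=1: outside box; Z[1]=0
i=2: outside box; Z[2]=2 scan→box=[2,4)
i=3: min(r-i=1, Z[1]=0)=0; Z[3]=0
i=4: outside box; Z[4]=0
i=5: outside box; Z[5]=0
i=6: outside box; Z[6]=2 scan→box=[6,8)
i=7: min(r-i=1, Z[1]=0)=0; Z[7]=0
i=8: outside box; Z[8]=0
i=9: outside box; Z[9]=0
i=10: outside box; Z[10]=0
i=11: outside box; Z[11]=4 scan→box=[11,15)
i=12: min(r-i=3, Z[1]=0)=0; Z[12]=0
i=13: min(r-i=2, Z[2]=2)=2; Z[13]=2
i=14: min(r-i=1, Z[3]=0)=0; Z[14]=0
i=15: outside box; Z[15]=0
i=16: outside box; Z[16]=0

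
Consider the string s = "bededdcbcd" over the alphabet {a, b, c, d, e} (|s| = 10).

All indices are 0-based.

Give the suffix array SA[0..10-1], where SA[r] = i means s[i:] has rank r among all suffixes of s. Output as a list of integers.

[7, 0, 6, 8, 9, 5, 4, 2, 3, 1]

rank | idx | suffix
   0 |   7 | bcd
   1 |   0 | bededdcbcd
   2 |   6 | cbcd
   3 |   8 | cd
   4 |   9 | d
   5 |   5 | dcbcd
   6 |   4 | ddcbcd
   7 |   2 | deddcbcd
   8 |   3 | eddcbcd
   9 |   1 | ededdcbcd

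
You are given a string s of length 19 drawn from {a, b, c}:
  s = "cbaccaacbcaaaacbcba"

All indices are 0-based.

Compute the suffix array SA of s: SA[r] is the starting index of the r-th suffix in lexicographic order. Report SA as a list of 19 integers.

rank | idx | suffix
   0 |  18 | a
   1 |  10 | aaaacbcba
   2 |  11 | aaacbcba
   3 |   5 | aacbcaaaacbcba
   4 |  12 | aacbcba
   5 |   6 | acbcaaaacbcba
   6 |  13 | acbcba
   7 |   2 | accaacbcaaaacbcba
   8 |  17 | ba
   9 |   1 | baccaacbcaaaacbcba
  10 |   8 | bcaaaacbcba
  11 |  15 | bcba
  12 |   9 | caaaacbcba
  13 |   4 | caacbcaaaacbcba
  14 |  16 | cba
  15 |   0 | cbaccaacbcaaaacbcba
  16 |   7 | cbcaaaacbcba
  17 |  14 | cbcba
  18 |   3 | ccaacbcaaaacbcba

[18, 10, 11, 5, 12, 6, 13, 2, 17, 1, 8, 15, 9, 4, 16, 0, 7, 14, 3]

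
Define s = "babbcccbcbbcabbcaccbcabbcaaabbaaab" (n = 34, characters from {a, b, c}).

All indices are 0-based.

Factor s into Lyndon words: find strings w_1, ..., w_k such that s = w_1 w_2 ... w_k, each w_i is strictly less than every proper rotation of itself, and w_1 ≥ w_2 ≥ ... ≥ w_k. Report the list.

emit factor 1: 'b' (i=0, period=1)
emit factor 2: 'abbcccbcbbc' (i=1, period=11)
emit factor 3: 'abbcaccbc' (i=12, period=9)
emit factor 4: 'abbc' (i=21, period=4)
emit factor 5: 'aaabb' (i=25, period=5)
emit factor 6: 'aaab' (i=30, period=4)

["b", "abbcccbcbbc", "abbcaccbc", "abbc", "aaabb", "aaab"]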